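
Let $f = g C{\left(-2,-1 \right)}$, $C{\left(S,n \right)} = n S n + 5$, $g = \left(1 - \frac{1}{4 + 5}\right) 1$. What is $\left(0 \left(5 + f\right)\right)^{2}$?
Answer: $0$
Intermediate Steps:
$g = \frac{8}{9}$ ($g = \left(1 - \frac{1}{9}\right) 1 = \frac{8}{9} \cdot 1 = \frac{8}{9} \approx 0.88889$)
$C{\left(S,n \right)} = 5 + S n^{2}$ ($C{\left(S,n \right)} = S n n + 5 = S n^{2} + 5 = 5 + S n^{2}$)
$f = \frac{8}{3}$ ($f = \frac{8 \left(5 - 2 \left(-1\right)^{2}\right)}{9} = \frac{8 \left(5 - 2\right)}{9} = \frac{8}{9} \cdot 3 = \frac{8}{3} \approx 2.6667$)
$\left(0 \left(5 + f\right)\right)^{2} = \left(0 \left(5 + \frac{8}{3}\right)\right)^{2} = \left(0 \cdot \frac{23}{3}\right)^{2} = 0^{2} = 0$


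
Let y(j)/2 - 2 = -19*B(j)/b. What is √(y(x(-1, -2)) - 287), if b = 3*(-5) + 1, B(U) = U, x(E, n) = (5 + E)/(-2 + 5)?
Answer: I*√123207/21 ≈ 16.715*I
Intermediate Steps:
x(E, n) = 5/3 + E/3 (x(E, n) = (5 + E)/3 = (5 + E)*(⅓) = 5/3 + E/3)
b = -14 (b = -15 + 1 = -14)
y(j) = 4 + 19*j/7 (y(j) = 4 + 2*(-19*(-j/14)) = 4 + 2*(-(-19)*j/14) = 4 + 2*(19*j/14) = 4 + 19*j/7)
√(y(x(-1, -2)) - 287) = √((4 + 19*(5/3 + (⅓)*(-1))/7) - 287) = √((4 + 19*(5/3 - ⅓)/7) - 287) = √((4 + (19/7)*(4/3)) - 287) = √((4 + 76/21) - 287) = √(160/21 - 287) = √(-5867/21) = I*√123207/21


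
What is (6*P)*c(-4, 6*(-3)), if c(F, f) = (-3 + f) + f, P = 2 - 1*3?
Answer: 234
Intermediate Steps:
P = -1 (P = 2 - 3 = -1)
c(F, f) = -3 + 2*f
(6*P)*c(-4, 6*(-3)) = (6*(-1))*(-3 + 2*(6*(-3))) = -6*(-3 + 2*(-18)) = -6*(-3 - 36) = -6*(-39) = 234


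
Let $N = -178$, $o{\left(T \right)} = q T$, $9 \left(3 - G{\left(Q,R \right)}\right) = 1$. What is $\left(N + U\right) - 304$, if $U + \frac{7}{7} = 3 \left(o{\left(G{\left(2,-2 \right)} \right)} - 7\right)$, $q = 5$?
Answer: $- \frac{1382}{3} \approx -460.67$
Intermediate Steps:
$G{\left(Q,R \right)} = \frac{26}{9}$ ($G{\left(Q,R \right)} = 3 - \frac{1}{9} = \frac{26}{9}$)
$o{\left(T \right)} = 5 T$
$U = \frac{64}{3}$ ($U = -1 + 3 \left(5 \cdot \frac{26}{9} - 7\right) = -1 + 3 \left(\frac{130}{9} - 7\right) = -1 + 3 \cdot \frac{67}{9} = -1 + \frac{67}{3} = \frac{64}{3} \approx 21.333$)
$\left(N + U\right) - 304 = \left(-178 + \frac{64}{3}\right) - 304 = - \frac{470}{3} - 304 = - \frac{1382}{3}$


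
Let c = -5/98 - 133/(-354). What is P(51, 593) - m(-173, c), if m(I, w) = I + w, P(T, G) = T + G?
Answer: 7083025/8673 ≈ 816.68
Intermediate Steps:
c = 2816/8673 (c = -5*1/98 - 133*(-1/354) = -5/98 + 133/354 = 2816/8673 ≈ 0.32469)
P(T, G) = G + T
P(51, 593) - m(-173, c) = (593 + 51) - (-173 + 2816/8673) = 644 - 1*(-1497613/8673) = 644 + 1497613/8673 = 7083025/8673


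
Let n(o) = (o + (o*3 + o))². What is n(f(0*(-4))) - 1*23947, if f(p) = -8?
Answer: -22347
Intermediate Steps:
n(o) = 25*o² (n(o) = (o + (3*o + o))² = (o + 4*o)² = (5*o)² = 25*o²)
n(f(0*(-4))) - 1*23947 = 25*(-8)² - 1*23947 = 25*64 - 23947 = 1600 - 23947 = -22347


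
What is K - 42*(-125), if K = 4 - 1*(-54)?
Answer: 5308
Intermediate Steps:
K = 58 (K = 4 + 54 = 58)
K - 42*(-125) = 58 - 42*(-125) = 58 + 5250 = 5308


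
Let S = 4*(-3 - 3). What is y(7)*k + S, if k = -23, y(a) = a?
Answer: -185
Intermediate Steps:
S = -24 (S = 4*(-6) = -24)
y(7)*k + S = 7*(-23) - 24 = -161 - 24 = -185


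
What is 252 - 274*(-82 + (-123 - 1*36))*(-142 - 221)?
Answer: -23970090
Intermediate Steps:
252 - 274*(-82 + (-123 - 1*36))*(-142 - 221) = 252 - 274*(-82 + (-123 - 36))*(-363) = 252 - 274*(-82 - 159)*(-363) = 252 - (-66034)*(-363) = 252 - 274*87483 = 252 - 23970342 = -23970090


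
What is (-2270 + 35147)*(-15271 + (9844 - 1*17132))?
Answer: -741672243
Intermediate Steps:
(-2270 + 35147)*(-15271 + (9844 - 1*17132)) = 32877*(-15271 + (9844 - 17132)) = 32877*(-15271 - 7288) = 32877*(-22559) = -741672243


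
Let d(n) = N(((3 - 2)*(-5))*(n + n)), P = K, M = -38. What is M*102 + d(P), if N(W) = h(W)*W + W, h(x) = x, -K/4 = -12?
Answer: 226044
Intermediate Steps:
K = 48 (K = -4*(-12) = 48)
N(W) = W + W² (N(W) = W*W + W = W² + W = W + W²)
P = 48
d(n) = -10*n*(1 - 10*n) (d(n) = (((3 - 2)*(-5))*(n + n))*(1 + ((3 - 2)*(-5))*(n + n)) = ((1*(-5))*(2*n))*(1 + (1*(-5))*(2*n)) = (-10*n)*(1 - 10*n) = -10*n*(1 - 10*n))
M*102 + d(P) = -38*102 + 10*48*(-1 + 10*48) = -3876 + 10*48*(-1 + 480) = -3876 + 10*48*479 = -3876 + 229920 = 226044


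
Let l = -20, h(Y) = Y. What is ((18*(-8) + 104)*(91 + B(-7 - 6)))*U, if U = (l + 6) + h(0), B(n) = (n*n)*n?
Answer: -1179360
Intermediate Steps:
B(n) = n³ (B(n) = n²*n = n³)
U = -14 (U = (-20 + 6) + 0 = -14 + 0 = -14)
((18*(-8) + 104)*(91 + B(-7 - 6)))*U = ((18*(-8) + 104)*(91 + (-7 - 6)³))*(-14) = ((-144 + 104)*(91 + (-13)³))*(-14) = -40*(91 - 2197)*(-14) = -40*(-2106)*(-14) = 84240*(-14) = -1179360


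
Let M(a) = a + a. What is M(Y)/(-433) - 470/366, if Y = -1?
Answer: -101389/79239 ≈ -1.2795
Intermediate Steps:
M(a) = 2*a
M(Y)/(-433) - 470/366 = (2*(-1))/(-433) - 470/366 = -2*(-1/433) - 470*1/366 = 2/433 - 235/183 = -101389/79239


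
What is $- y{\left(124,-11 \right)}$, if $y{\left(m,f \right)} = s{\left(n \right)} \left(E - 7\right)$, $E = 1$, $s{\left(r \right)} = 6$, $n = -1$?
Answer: $36$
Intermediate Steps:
$y{\left(m,f \right)} = -36$ ($y{\left(m,f \right)} = 6 \left(1 - 7\right) = 6 \left(-6\right) = -36$)
$- y{\left(124,-11 \right)} = \left(-1\right) \left(-36\right) = 36$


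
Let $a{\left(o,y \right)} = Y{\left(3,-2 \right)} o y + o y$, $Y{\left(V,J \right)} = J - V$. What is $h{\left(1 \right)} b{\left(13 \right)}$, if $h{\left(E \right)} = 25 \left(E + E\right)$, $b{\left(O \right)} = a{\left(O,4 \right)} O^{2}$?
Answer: $-1757600$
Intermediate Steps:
$a{\left(o,y \right)} = - 4 o y$ ($a{\left(o,y \right)} = \left(-2 - 3\right) o y + o y = - 5 o y + o y = - 4 o y$)
$b{\left(O \right)} = - 16 O^{3}$ ($b{\left(O \right)} = \left(-4\right) O 4 O^{2} = - 16 O O^{2} = - 16 O^{3}$)
$h{\left(E \right)} = 50 E$ ($h{\left(E \right)} = 25 \cdot 2 E = 50 E$)
$h{\left(1 \right)} b{\left(13 \right)} = 50 \cdot 1 \left(- 16 \cdot 13^{3}\right) = 50 \left(\left(-16\right) 2197\right) = 50 \left(-35152\right) = -1757600$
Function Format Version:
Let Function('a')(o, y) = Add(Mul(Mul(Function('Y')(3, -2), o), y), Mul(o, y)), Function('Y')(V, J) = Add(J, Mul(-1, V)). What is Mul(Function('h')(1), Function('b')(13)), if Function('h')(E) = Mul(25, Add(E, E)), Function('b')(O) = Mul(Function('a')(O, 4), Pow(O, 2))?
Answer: -1757600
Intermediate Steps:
Function('a')(o, y) = Mul(-4, o, y) (Function('a')(o, y) = Add(Mul(Mul(Add(-2, Mul(-1, 3)), o), y), Mul(o, y)) = Add(Mul(Mul(Add(-2, -3), o), y), Mul(o, y)) = Add(Mul(Mul(-5, o), y), Mul(o, y)) = Add(Mul(-5, o, y), Mul(o, y)) = Mul(-4, o, y))
Function('b')(O) = Mul(-16, Pow(O, 3)) (Function('b')(O) = Mul(Mul(-4, O, 4), Pow(O, 2)) = Mul(Mul(-16, O), Pow(O, 2)) = Mul(-16, Pow(O, 3)))
Function('h')(E) = Mul(50, E) (Function('h')(E) = Mul(25, Mul(2, E)) = Mul(50, E))
Mul(Function('h')(1), Function('b')(13)) = Mul(Mul(50, 1), Mul(-16, Pow(13, 3))) = Mul(50, Mul(-16, 2197)) = Mul(50, -35152) = -1757600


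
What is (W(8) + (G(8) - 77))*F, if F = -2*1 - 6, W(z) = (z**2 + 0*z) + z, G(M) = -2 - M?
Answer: 120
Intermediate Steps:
W(z) = z + z**2 (W(z) = (z**2 + 0) + z = z**2 + z = z + z**2)
F = -8 (F = -2 - 6 = -8)
(W(8) + (G(8) - 77))*F = (8*(1 + 8) + ((-2 - 1*8) - 77))*(-8) = (8*9 + ((-2 - 8) - 77))*(-8) = (72 + (-10 - 77))*(-8) = (72 - 87)*(-8) = -15*(-8) = 120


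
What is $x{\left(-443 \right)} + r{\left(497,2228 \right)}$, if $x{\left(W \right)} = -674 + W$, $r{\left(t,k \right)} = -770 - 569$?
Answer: $-2456$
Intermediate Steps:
$r{\left(t,k \right)} = -1339$ ($r{\left(t,k \right)} = -770 - 569 = -1339$)
$x{\left(-443 \right)} + r{\left(497,2228 \right)} = \left(-674 - 443\right) - 1339 = -1117 - 1339 = -2456$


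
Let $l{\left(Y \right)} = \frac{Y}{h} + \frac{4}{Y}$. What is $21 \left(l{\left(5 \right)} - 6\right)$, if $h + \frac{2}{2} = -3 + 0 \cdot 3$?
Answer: $- \frac{2709}{20} \approx -135.45$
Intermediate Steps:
$h = -4$ ($h = -1 + \left(-3 + 0 \cdot 3\right) = -1 + \left(-3 + 0\right) = -1 - 3 = -4$)
$l{\left(Y \right)} = \frac{4}{Y} - \frac{Y}{4}$ ($l{\left(Y \right)} = \frac{Y}{-4} + \frac{4}{Y} = Y \left(- \frac{1}{4}\right) + \frac{4}{Y} = - \frac{Y}{4} + \frac{4}{Y} = \frac{4}{Y} - \frac{Y}{4}$)
$21 \left(l{\left(5 \right)} - 6\right) = 21 \left(\left(\frac{4}{5} - \frac{5}{4}\right) - 6\right) = 21 \left(- \frac{9}{20} - 6\right) = 21 \left(- \frac{129}{20}\right) = - \frac{2709}{20}$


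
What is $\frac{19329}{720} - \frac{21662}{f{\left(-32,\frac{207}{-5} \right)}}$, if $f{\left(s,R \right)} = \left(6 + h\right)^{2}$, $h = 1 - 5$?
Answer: $- \frac{1293277}{240} \approx -5388.7$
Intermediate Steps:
$h = -4$
$f{\left(s,R \right)} = 4$ ($f{\left(s,R \right)} = \left(6 - 4\right)^{2} = 2^{2} = 4$)
$\frac{19329}{720} - \frac{21662}{f{\left(-32,\frac{207}{-5} \right)}} = \frac{19329}{720} - \frac{21662}{4} = 19329 \cdot \frac{1}{720} - \frac{10831}{2} = \frac{6443}{240} - \frac{10831}{2} = - \frac{1293277}{240}$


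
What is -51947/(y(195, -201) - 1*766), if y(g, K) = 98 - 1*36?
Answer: 51947/704 ≈ 73.788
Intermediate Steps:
y(g, K) = 62 (y(g, K) = 98 - 36 = 62)
-51947/(y(195, -201) - 1*766) = -51947/(62 - 1*766) = -51947/(62 - 766) = -51947/(-704) = -51947*(-1/704) = 51947/704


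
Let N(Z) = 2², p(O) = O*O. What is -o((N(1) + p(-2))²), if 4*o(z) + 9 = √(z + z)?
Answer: 9/4 - 2*√2 ≈ -0.57843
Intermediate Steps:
p(O) = O²
N(Z) = 4
o(z) = -9/4 + √2*√z/4 (o(z) = -9/4 + √(z + z)/4 = -9/4 + √(2*z)/4 = -9/4 + (√2*√z)/4 = -9/4 + √2*√z/4)
-o((N(1) + p(-2))²) = -(-9/4 + √2*√((4 + (-2)²)²)/4) = -(-9/4 + √2*√((4 + 4)²)/4) = -(-9/4 + √2*√(8²)/4) = -(-9/4 + √2*√64/4) = -(-9/4 + (¼)*√2*8) = -(-9/4 + 2*√2) = 9/4 - 2*√2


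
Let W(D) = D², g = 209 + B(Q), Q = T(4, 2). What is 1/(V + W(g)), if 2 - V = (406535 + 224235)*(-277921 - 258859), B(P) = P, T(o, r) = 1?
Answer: 1/338584764702 ≈ 2.9535e-12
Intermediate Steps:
Q = 1
g = 210 (g = 209 + 1 = 210)
V = 338584720602 (V = 2 - (406535 + 224235)*(-277921 - 258859) = 2 - 630770*(-536780) = 2 - 1*(-338584720600) = 2 + 338584720600 = 338584720602)
1/(V + W(g)) = 1/(338584720602 + 210²) = 1/(338584720602 + 44100) = 1/338584764702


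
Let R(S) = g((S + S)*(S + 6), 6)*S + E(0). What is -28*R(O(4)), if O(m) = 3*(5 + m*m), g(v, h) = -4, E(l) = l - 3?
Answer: 7140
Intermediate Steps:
E(l) = -3 + l
O(m) = 15 + 3*m**2 (O(m) = 3*(5 + m**2) = 15 + 3*m**2)
R(S) = -3 - 4*S (R(S) = -4*S + (-3 + 0) = -4*S - 3 = -3 - 4*S)
-28*R(O(4)) = -28*(-3 - 4*(15 + 3*4**2)) = -28*(-3 - 4*(15 + 3*16)) = -28*(-3 - 4*(15 + 48)) = -28*(-3 - 4*63) = -28*(-3 - 252) = -28*(-255) = 7140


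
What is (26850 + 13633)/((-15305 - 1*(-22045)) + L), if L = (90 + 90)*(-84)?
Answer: -40483/8380 ≈ -4.8309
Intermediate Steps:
L = -15120 (L = 180*(-84) = -15120)
(26850 + 13633)/((-15305 - 1*(-22045)) + L) = (26850 + 13633)/((-15305 - 1*(-22045)) - 15120) = 40483/((-15305 + 22045) - 15120) = 40483/(6740 - 15120) = 40483/(-8380) = 40483*(-1/8380) = -40483/8380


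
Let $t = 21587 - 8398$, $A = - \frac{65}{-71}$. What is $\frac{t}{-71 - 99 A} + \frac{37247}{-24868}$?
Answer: $- \frac{2964289283}{35673146} \approx -83.096$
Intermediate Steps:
$A = \frac{65}{71}$ ($A = \left(-65\right) \left(- \frac{1}{71}\right) = \frac{65}{71} \approx 0.91549$)
$t = 13189$ ($t = 21587 - 8398 = 13189$)
$\frac{t}{-71 - 99 A} + \frac{37247}{-24868} = \frac{13189}{-71 - \frac{6435}{71}} + \frac{37247}{-24868} = \frac{13189}{-71 - \frac{6435}{71}} + 37247 \left(- \frac{1}{24868}\right) = \frac{13189}{- \frac{11476}{71}} - \frac{37247}{24868} = 13189 \left(- \frac{71}{11476}\right) - \frac{37247}{24868} = - \frac{936419}{11476} - \frac{37247}{24868} = - \frac{2964289283}{35673146}$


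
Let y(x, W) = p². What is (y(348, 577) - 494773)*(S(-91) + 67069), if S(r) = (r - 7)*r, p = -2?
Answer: -37596012003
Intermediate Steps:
y(x, W) = 4 (y(x, W) = (-2)² = 4)
S(r) = r*(-7 + r) (S(r) = (-7 + r)*r = r*(-7 + r))
(y(348, 577) - 494773)*(S(-91) + 67069) = (4 - 494773)*(-91*(-7 - 91) + 67069) = -494769*(-91*(-98) + 67069) = -494769*(8918 + 67069) = -494769*75987 = -37596012003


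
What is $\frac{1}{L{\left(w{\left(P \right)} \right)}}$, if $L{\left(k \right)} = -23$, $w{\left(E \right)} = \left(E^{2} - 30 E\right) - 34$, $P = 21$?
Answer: $- \frac{1}{23} \approx -0.043478$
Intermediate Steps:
$w{\left(E \right)} = -34 + E^{2} - 30 E$
$\frac{1}{L{\left(w{\left(P \right)} \right)}} = \frac{1}{-23} = - \frac{1}{23}$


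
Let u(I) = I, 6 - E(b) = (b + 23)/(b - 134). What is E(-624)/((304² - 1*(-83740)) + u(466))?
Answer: 3947/133879476 ≈ 2.9482e-5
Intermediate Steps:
E(b) = 6 - (23 + b)/(-134 + b) (E(b) = 6 - (b + 23)/(b - 134) = 6 - (23 + b)/(-134 + b))
E(-624)/((304² - 1*(-83740)) + u(466)) = ((-827 + 5*(-624))/(-134 - 624))/((304² - 1*(-83740)) + 466) = ((-827 - 3120)/(-758))/((92416 + 83740) + 466) = (-1/758*(-3947))/(176156 + 466) = (3947/758)/176622 = (3947/758)*(1/176622) = 3947/133879476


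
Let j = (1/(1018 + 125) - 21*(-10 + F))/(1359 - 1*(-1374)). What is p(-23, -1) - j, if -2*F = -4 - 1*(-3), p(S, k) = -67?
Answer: -419047805/6247638 ≈ -67.073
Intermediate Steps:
F = 1/2 (F = -(-4 - 1*(-3))/2 = -(-4 + 3)/2 = -1/2*(-1) = 1/2 ≈ 0.50000)
j = 456059/6247638 (j = (1/(1018 + 125) - 21*(-10 + 1/2))/(1359 - 1*(-1374)) = (1/1143 - 21*(-19/2))/(1359 + 1374) = (1/1143 + 399/2)/2733 = (456059/2286)*(1/2733) = 456059/6247638 ≈ 0.072997)
p(-23, -1) - j = -67 - 1*456059/6247638 = -67 - 456059/6247638 = -419047805/6247638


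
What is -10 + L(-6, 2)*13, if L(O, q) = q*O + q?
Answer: -140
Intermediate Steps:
L(O, q) = q + O*q (L(O, q) = O*q + q = q + O*q)
-10 + L(-6, 2)*13 = -10 + (2*(1 - 6))*13 = -10 + (2*(-5))*13 = -10 - 10*13 = -10 - 130 = -140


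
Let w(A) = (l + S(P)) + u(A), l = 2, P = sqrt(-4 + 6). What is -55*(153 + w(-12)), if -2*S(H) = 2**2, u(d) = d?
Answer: -7755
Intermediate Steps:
P = sqrt(2) ≈ 1.4142
S(H) = -2 (S(H) = -1/2*2**2 = -1/2*4 = -2)
w(A) = A (w(A) = (2 - 2) + A = 0 + A = A)
-55*(153 + w(-12)) = -55*(153 - 12) = -55*141 = -7755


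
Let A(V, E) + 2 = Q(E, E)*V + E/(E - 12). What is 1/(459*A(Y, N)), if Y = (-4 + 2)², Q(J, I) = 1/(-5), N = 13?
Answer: 5/23409 ≈ 0.00021359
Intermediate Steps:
Q(J, I) = -⅕
Y = 4 (Y = (-2)² = 4)
A(V, E) = -2 - V/5 + E/(-12 + E) (A(V, E) = -2 + (-V/5 + E/(E - 12)) = -2 + (-V/5 + E/(-12 + E)) = -2 - V/5 + E/(-12 + E))
1/(459*A(Y, N)) = 1/(459*(((120 - 5*13 + 12*4 - 1*13*4)/(5*(-12 + 13))))) = 1/(459*(((⅕)*(120 - 65 + 48 - 52)/1))) = 1/(459*(((⅕)*1*51))) = 1/(459*(51/5)) = (1/459)*(5/51) = 5/23409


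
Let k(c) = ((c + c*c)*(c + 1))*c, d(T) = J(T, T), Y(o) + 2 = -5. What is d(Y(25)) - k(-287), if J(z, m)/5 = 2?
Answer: -6737454714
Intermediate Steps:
J(z, m) = 10 (J(z, m) = 5*2 = 10)
Y(o) = -7 (Y(o) = -2 - 5 = -7)
d(T) = 10
k(c) = c*(1 + c)*(c + c²) (k(c) = ((c + c²)*(1 + c))*c = ((1 + c)*(c + c²))*c = c*(1 + c)*(c + c²))
d(Y(25)) - k(-287) = 10 - (-287)²*(1 + (-287)² + 2*(-287)) = 10 - 82369*(1 + 82369 - 574) = 10 - 82369*81796 = 10 - 1*6737454724 = 10 - 6737454724 = -6737454714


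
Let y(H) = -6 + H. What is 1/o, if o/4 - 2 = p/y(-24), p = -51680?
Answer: 3/20696 ≈ 0.00014496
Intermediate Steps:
o = 20696/3 (o = 8 + 4*(-51680/(-6 - 24)) = 8 + 4*(-51680/(-30)) = 8 + 4*(-51680*(-1/30)) = 8 + 4*(5168/3) = 8 + 20672/3 = 20696/3 ≈ 6898.7)
1/o = 1/(20696/3) = 3/20696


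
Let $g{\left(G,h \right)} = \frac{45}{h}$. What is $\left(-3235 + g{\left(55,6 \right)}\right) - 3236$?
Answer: $- \frac{12927}{2} \approx -6463.5$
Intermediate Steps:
$\left(-3235 + g{\left(55,6 \right)}\right) - 3236 = \left(-3235 + \frac{45}{6}\right) - 3236 = \left(-3235 + 45 \cdot \frac{1}{6}\right) - 3236 = \left(-3235 + \frac{15}{2}\right) - 3236 = - \frac{6455}{2} - 3236 = - \frac{12927}{2}$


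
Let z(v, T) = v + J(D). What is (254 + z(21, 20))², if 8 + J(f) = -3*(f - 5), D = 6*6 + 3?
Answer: 27225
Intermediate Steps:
D = 39 (D = 36 + 3 = 39)
J(f) = 7 - 3*f (J(f) = -8 - 3*(f - 5) = -8 - 3*(-5 + f) = -8 + (15 - 3*f) = 7 - 3*f)
z(v, T) = -110 + v (z(v, T) = v + (7 - 3*39) = v + (7 - 117) = v - 110 = -110 + v)
(254 + z(21, 20))² = (254 + (-110 + 21))² = (254 - 89)² = 165² = 27225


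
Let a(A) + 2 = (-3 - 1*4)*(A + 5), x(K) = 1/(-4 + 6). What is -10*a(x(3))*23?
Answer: 9315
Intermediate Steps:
x(K) = ½ (x(K) = 1/2 = ½)
a(A) = -37 - 7*A (a(A) = -2 + (-3 - 1*4)*(A + 5) = -2 + (-3 - 4)*(5 + A) = -2 - 7*(5 + A) = -2 + (-35 - 7*A) = -37 - 7*A)
-10*a(x(3))*23 = -10*(-37 - 7*½)*23 = -10*(-37 - 7/2)*23 = -10*(-81/2)*23 = 405*23 = 9315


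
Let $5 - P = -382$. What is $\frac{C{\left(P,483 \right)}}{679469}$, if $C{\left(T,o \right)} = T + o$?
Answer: $\frac{870}{679469} \approx 0.0012804$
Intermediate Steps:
$P = 387$ ($P = 5 - -382 = 5 + 382 = 387$)
$\frac{C{\left(P,483 \right)}}{679469} = \frac{387 + 483}{679469} = 870 \cdot \frac{1}{679469} = \frac{870}{679469}$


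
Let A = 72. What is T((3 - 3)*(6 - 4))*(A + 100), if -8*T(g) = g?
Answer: 0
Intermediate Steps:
T(g) = -g/8
T((3 - 3)*(6 - 4))*(A + 100) = (-(3 - 3)*(6 - 4)/8)*(72 + 100) = -0*2*172 = -⅛*0*172 = 0*172 = 0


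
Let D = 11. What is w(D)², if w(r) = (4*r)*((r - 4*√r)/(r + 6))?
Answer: 574992/289 - 170368*√11/289 ≈ 34.413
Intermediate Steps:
w(r) = 4*r*(r - 4*√r)/(6 + r) (w(r) = (4*r)*((r - 4*√r)/(6 + r)) = 4*r*(r - 4*√r)/(6 + r))
w(D)² = (4*(11² - 44*√11)/(6 + 11))² = (4*(121 - 44*√11)/17)² = (4*(1/17)*(121 - 44*√11))² = (484/17 - 176*√11/17)²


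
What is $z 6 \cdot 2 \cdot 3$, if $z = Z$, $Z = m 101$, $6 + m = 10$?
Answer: $14544$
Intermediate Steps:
$m = 4$ ($m = -6 + 10 = 4$)
$Z = 404$ ($Z = 4 \cdot 101 = 404$)
$z = 404$
$z 6 \cdot 2 \cdot 3 = 404 \cdot 6 \cdot 2 \cdot 3 = 404 \cdot 12 \cdot 3 = 404 \cdot 36 = 14544$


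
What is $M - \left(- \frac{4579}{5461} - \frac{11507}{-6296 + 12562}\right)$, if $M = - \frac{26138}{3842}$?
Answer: $- \frac{271370748733}{65733980546} \approx -4.1283$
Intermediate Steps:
$M = - \frac{13069}{1921}$ ($M = \left(-26138\right) \frac{1}{3842} = - \frac{13069}{1921} \approx -6.8032$)
$M - \left(- \frac{4579}{5461} - \frac{11507}{-6296 + 12562}\right) = - \frac{13069}{1921} - \left(- \frac{4579}{5461} - \frac{11507}{-6296 + 12562}\right) = - \frac{13069}{1921} - \left(- \frac{4579}{5461} - \frac{11507}{6266}\right) = - \frac{13069}{1921} + \left(11507 \cdot \frac{1}{6266} + \frac{4579}{5461}\right) = - \frac{13069}{1921} + \left(\frac{11507}{6266} + \frac{4579}{5461}\right) = - \frac{13069}{1921} + \frac{91531741}{34218626} = - \frac{271370748733}{65733980546}$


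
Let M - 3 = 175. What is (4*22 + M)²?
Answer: 70756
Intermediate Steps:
M = 178 (M = 3 + 175 = 178)
(4*22 + M)² = (4*22 + 178)² = (88 + 178)² = 266² = 70756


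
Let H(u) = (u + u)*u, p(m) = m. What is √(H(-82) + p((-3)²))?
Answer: √13457 ≈ 116.00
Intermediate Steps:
H(u) = 2*u² (H(u) = (2*u)*u = 2*u²)
√(H(-82) + p((-3)²)) = √(2*(-82)² + (-3)²) = √(2*6724 + 9) = √(13448 + 9) = √13457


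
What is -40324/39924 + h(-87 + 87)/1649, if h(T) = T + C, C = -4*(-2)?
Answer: -16543721/16458669 ≈ -1.0052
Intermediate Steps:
C = 8
h(T) = 8 + T (h(T) = T + 8 = 8 + T)
-40324/39924 + h(-87 + 87)/1649 = -40324/39924 + (8 + (-87 + 87))/1649 = -40324*1/39924 + (8 + 0)*(1/1649) = -10081/9981 + 8*(1/1649) = -10081/9981 + 8/1649 = -16543721/16458669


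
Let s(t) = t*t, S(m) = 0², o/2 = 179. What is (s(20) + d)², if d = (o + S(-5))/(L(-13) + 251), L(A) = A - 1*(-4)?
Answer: 2359919241/14641 ≈ 1.6119e+5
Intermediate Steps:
L(A) = 4 + A (L(A) = A + 4 = 4 + A)
o = 358 (o = 2*179 = 358)
S(m) = 0
s(t) = t²
d = 179/121 (d = (358 + 0)/((4 - 13) + 251) = 358/(-9 + 251) = 358/242 = 358*(1/242) = 179/121 ≈ 1.4793)
(s(20) + d)² = (20² + 179/121)² = (400 + 179/121)² = (48579/121)² = 2359919241/14641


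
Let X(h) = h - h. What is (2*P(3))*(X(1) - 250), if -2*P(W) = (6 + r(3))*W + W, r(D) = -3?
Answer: 3000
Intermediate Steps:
X(h) = 0
P(W) = -2*W (P(W) = -((6 - 3)*W + W)/2 = -(3*W + W)/2 = -2*W)
(2*P(3))*(X(1) - 250) = (2*(-2*3))*(0 - 250) = (2*(-6))*(-250) = -12*(-250) = 3000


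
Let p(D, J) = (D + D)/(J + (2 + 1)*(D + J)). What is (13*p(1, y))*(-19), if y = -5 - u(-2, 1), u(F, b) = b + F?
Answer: 38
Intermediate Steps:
u(F, b) = F + b
y = -4 (y = -5 - (-2 + 1) = -5 - 1*(-1) = -5 + 1 = -4)
p(D, J) = 2*D/(3*D + 4*J) (p(D, J) = (2*D)/(J + 3*(D + J)) = (2*D)/(J + (3*D + 3*J)) = (2*D)/(3*D + 4*J) = 2*D/(3*D + 4*J))
(13*p(1, y))*(-19) = (13*(2*1/(3*1 + 4*(-4))))*(-19) = (13*(2*1/(3 - 16)))*(-19) = (13*(2*1/(-13)))*(-19) = (13*(2*1*(-1/13)))*(-19) = (13*(-2/13))*(-19) = -2*(-19) = 38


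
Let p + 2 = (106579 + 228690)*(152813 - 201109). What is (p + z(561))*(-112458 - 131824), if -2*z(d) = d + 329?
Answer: 3955451292208022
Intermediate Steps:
z(d) = -329/2 - d/2 (z(d) = -(d + 329)/2 = -(329 + d)/2 = -329/2 - d/2)
p = -16192151626 (p = -2 + (106579 + 228690)*(152813 - 201109) = -2 + 335269*(-48296) = -2 - 16192151624 = -16192151626)
(p + z(561))*(-112458 - 131824) = (-16192151626 + (-329/2 - ½*561))*(-112458 - 131824) = (-16192151626 + (-329/2 - 561/2))*(-244282) = (-16192151626 - 445)*(-244282) = -16192152071*(-244282) = 3955451292208022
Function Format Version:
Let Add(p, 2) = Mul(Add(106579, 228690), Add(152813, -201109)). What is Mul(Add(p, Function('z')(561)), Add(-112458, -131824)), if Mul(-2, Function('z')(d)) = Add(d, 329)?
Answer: 3955451292208022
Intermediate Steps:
Function('z')(d) = Add(Rational(-329, 2), Mul(Rational(-1, 2), d)) (Function('z')(d) = Mul(Rational(-1, 2), Add(d, 329)) = Mul(Rational(-1, 2), Add(329, d)) = Add(Rational(-329, 2), Mul(Rational(-1, 2), d)))
p = -16192151626 (p = Add(-2, Mul(Add(106579, 228690), Add(152813, -201109))) = Add(-2, Mul(335269, -48296)) = Add(-2, -16192151624) = -16192151626)
Mul(Add(p, Function('z')(561)), Add(-112458, -131824)) = Mul(Add(-16192151626, Add(Rational(-329, 2), Mul(Rational(-1, 2), 561))), Add(-112458, -131824)) = Mul(Add(-16192151626, Add(Rational(-329, 2), Rational(-561, 2))), -244282) = Mul(Add(-16192151626, -445), -244282) = Mul(-16192152071, -244282) = 3955451292208022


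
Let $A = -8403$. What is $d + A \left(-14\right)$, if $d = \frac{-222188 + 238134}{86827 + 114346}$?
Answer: $\frac{3380915716}{28739} \approx 1.1764 \cdot 10^{5}$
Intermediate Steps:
$d = \frac{2278}{28739}$ ($d = \frac{15946}{201173} = 15946 \cdot \frac{1}{201173} = \frac{2278}{28739} \approx 0.079265$)
$d + A \left(-14\right) = \frac{2278}{28739} - -117642 = \frac{2278}{28739} + 117642 = \frac{3380915716}{28739}$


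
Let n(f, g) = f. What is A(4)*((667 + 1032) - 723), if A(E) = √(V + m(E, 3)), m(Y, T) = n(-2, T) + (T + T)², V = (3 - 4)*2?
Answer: 3904*√2 ≈ 5521.1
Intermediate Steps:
V = -2 (V = -1*2 = -2)
m(Y, T) = -2 + 4*T² (m(Y, T) = -2 + (T + T)² = -2 + (2*T)² = -2 + 4*T²)
A(E) = 4*√2 (A(E) = √(-2 + (-2 + 4*3²)) = √(-2 + (-2 + 4*9)) = √(-2 + (-2 + 36)) = √(-2 + 34) = √32 = 4*√2)
A(4)*((667 + 1032) - 723) = (4*√2)*((667 + 1032) - 723) = (4*√2)*(1699 - 723) = (4*√2)*976 = 3904*√2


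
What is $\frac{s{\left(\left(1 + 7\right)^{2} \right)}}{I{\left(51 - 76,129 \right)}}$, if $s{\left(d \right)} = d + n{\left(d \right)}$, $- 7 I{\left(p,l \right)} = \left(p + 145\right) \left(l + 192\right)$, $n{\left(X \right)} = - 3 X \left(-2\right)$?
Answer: $- \frac{392}{4815} \approx -0.081412$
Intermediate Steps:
$n{\left(X \right)} = 6 X$
$I{\left(p,l \right)} = - \frac{\left(145 + p\right) \left(192 + l\right)}{7}$ ($I{\left(p,l \right)} = - \frac{\left(p + 145\right) \left(l + 192\right)}{7} = - \frac{\left(145 + p\right) \left(192 + l\right)}{7}$)
$s{\left(d \right)} = 7 d$ ($s{\left(d \right)} = d + 6 d = 7 d$)
$\frac{s{\left(\left(1 + 7\right)^{2} \right)}}{I{\left(51 - 76,129 \right)}} = \frac{7 \left(1 + 7\right)^{2}}{- \frac{27840}{7} - \frac{192 \left(51 - 76\right)}{7} - \frac{18705}{7} - \frac{129 \left(51 - 76\right)}{7}} = \frac{7 \cdot 8^{2}}{- \frac{27840}{7} - - \frac{4800}{7} - \frac{18705}{7} - \frac{129}{7} \left(-25\right)} = \frac{7 \cdot 64}{- \frac{27840}{7} + \frac{4800}{7} - \frac{18705}{7} + \frac{3225}{7}} = \frac{448}{- \frac{38520}{7}} = 448 \left(- \frac{7}{38520}\right) = - \frac{392}{4815}$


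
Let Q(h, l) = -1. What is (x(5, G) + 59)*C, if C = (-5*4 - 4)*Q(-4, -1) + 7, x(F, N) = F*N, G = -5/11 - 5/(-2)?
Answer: 47213/22 ≈ 2146.0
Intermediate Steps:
G = 45/22 (G = -5*1/11 - 5*(-1/2) = -5/11 + 5/2 = 45/22 ≈ 2.0455)
C = 31 (C = (-5*4 - 4)*(-1) + 7 = (-20 - 4)*(-1) + 7 = -24*(-1) + 7 = 24 + 7 = 31)
(x(5, G) + 59)*C = (5*(45/22) + 59)*31 = (225/22 + 59)*31 = (1523/22)*31 = 47213/22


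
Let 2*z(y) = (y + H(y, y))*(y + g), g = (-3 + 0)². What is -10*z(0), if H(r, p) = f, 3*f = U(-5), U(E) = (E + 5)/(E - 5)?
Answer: 0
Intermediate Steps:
U(E) = (5 + E)/(-5 + E)
f = 0 (f = ((5 - 5)/(-5 - 5))/3 = (0/(-10))/3 = (-⅒*0)/3 = (⅓)*0 = 0)
H(r, p) = 0
g = 9 (g = (-3)² = 9)
z(y) = y*(9 + y)/2 (z(y) = ((y + 0)*(y + 9))/2 = (y*(9 + y))/2 = y*(9 + y)/2)
-10*z(0) = -5*0*(9 + 0) = -5*0*9 = -10*0 = 0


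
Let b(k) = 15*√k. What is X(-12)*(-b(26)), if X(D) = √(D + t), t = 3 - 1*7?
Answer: -60*I*√26 ≈ -305.94*I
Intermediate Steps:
t = -4 (t = 3 - 7 = -4)
X(D) = √(-4 + D) (X(D) = √(D - 4) = √(-4 + D))
X(-12)*(-b(26)) = √(-4 - 12)*(-15*√26) = √(-16)*(-15*√26) = (4*I)*(-15*√26) = -60*I*√26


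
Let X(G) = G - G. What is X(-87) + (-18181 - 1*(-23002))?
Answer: 4821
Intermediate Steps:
X(G) = 0
X(-87) + (-18181 - 1*(-23002)) = 0 + (-18181 - 1*(-23002)) = 0 + (-18181 + 23002) = 0 + 4821 = 4821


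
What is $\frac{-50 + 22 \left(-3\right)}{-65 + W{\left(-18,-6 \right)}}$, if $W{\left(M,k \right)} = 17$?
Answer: $\frac{29}{12} \approx 2.4167$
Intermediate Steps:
$\frac{-50 + 22 \left(-3\right)}{-65 + W{\left(-18,-6 \right)}} = \frac{-50 + 22 \left(-3\right)}{-65 + 17} = \frac{-50 - 66}{-48} = \left(-116\right) \left(- \frac{1}{48}\right) = \frac{29}{12}$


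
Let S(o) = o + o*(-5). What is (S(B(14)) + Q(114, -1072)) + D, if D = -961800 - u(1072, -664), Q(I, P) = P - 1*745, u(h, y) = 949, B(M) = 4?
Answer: -964582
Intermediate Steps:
Q(I, P) = -745 + P (Q(I, P) = P - 745 = -745 + P)
S(o) = -4*o (S(o) = o - 5*o = -4*o)
D = -962749 (D = -961800 - 1*949 = -961800 - 949 = -962749)
(S(B(14)) + Q(114, -1072)) + D = (-4*4 + (-745 - 1072)) - 962749 = (-16 - 1817) - 962749 = -1833 - 962749 = -964582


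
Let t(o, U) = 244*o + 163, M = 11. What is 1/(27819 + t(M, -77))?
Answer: 1/30666 ≈ 3.2609e-5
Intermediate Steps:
t(o, U) = 163 + 244*o
1/(27819 + t(M, -77)) = 1/(27819 + (163 + 244*11)) = 1/(27819 + (163 + 2684)) = 1/(27819 + 2847) = 1/30666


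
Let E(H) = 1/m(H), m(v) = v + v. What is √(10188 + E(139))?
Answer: √787369670/278 ≈ 100.94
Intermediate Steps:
m(v) = 2*v
E(H) = 1/(2*H)
√(10188 + E(139)) = √(10188 + (½)/139) = √(10188 + (½)*(1/139)) = √(10188 + 1/278) = √(2832265/278) = √787369670/278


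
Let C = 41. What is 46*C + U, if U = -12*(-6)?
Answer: 1958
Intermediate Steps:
U = 72
46*C + U = 46*41 + 72 = 1886 + 72 = 1958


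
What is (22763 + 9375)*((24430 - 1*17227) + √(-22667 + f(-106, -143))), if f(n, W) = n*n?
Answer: 231490014 + 32138*I*√11431 ≈ 2.3149e+8 + 3.4361e+6*I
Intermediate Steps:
f(n, W) = n²
(22763 + 9375)*((24430 - 1*17227) + √(-22667 + f(-106, -143))) = (22763 + 9375)*((24430 - 1*17227) + √(-22667 + (-106)²)) = 32138*((24430 - 17227) + √(-22667 + 11236)) = 32138*(7203 + √(-11431)) = 32138*(7203 + I*√11431) = 231490014 + 32138*I*√11431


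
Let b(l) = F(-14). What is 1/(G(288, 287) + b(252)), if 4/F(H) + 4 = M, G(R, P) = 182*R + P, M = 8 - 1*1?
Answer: 3/158113 ≈ 1.8974e-5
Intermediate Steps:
M = 7 (M = 8 - 1 = 7)
G(R, P) = P + 182*R
F(H) = 4/3 (F(H) = 4/(-4 + 7) = 4/3)
b(l) = 4/3
1/(G(288, 287) + b(252)) = 1/((287 + 182*288) + 4/3) = 1/((287 + 52416) + 4/3) = 1/(52703 + 4/3) = 1/(158113/3) = 3/158113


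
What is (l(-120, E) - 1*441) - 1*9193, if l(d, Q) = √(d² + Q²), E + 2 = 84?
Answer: -9634 + 2*√5281 ≈ -9488.7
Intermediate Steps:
E = 82 (E = -2 + 84 = 82)
l(d, Q) = √(Q² + d²)
(l(-120, E) - 1*441) - 1*9193 = (√(82² + (-120)²) - 1*441) - 1*9193 = (√(6724 + 14400) - 441) - 9193 = (√21124 - 441) - 9193 = (2*√5281 - 441) - 9193 = (-441 + 2*√5281) - 9193 = -9634 + 2*√5281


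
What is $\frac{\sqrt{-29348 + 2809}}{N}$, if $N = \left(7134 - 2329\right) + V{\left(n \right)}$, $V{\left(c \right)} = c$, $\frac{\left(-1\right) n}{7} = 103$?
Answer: $\frac{i \sqrt{26539}}{4084} \approx 0.039889 i$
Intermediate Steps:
$n = -721$ ($n = \left(-7\right) 103 = -721$)
$N = 4084$ ($N = \left(7134 - 2329\right) - 721 = 4805 - 721 = 4084$)
$\frac{\sqrt{-29348 + 2809}}{N} = \frac{\sqrt{-29348 + 2809}}{4084} = \sqrt{-26539} \cdot \frac{1}{4084} = i \sqrt{26539} \cdot \frac{1}{4084} = \frac{i \sqrt{26539}}{4084}$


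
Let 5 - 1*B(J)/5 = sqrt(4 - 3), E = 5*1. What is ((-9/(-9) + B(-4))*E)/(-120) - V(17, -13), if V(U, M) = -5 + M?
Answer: 137/8 ≈ 17.125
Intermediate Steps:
E = 5
B(J) = 20 (B(J) = 25 - 5*sqrt(4 - 3) = 25 - 5*sqrt(1) = 25 - 5*1 = 25 - 5 = 20)
((-9/(-9) + B(-4))*E)/(-120) - V(17, -13) = ((-9/(-9) + 20)*5)/(-120) - (-5 - 13) = ((-9*(-1/9) + 20)*5)*(-1/120) - 1*(-18) = ((1 + 20)*5)*(-1/120) + 18 = (21*5)*(-1/120) + 18 = 105*(-1/120) + 18 = -7/8 + 18 = 137/8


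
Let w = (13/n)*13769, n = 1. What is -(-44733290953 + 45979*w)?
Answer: 36503187890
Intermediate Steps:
w = 178997 (w = (13/1)*13769 = (13*1)*13769 = 13*13769 = 178997)
-(-44733290953 + 45979*w) = -45979/(1/(178997 - 972907)) = -45979/(1/(-793910)) = -45979/(-1/793910) = -45979*(-793910) = 36503187890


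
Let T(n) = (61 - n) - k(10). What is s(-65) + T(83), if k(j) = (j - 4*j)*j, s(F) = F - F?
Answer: 278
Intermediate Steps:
s(F) = 0
k(j) = -3*j**2 (k(j) = (-3*j)*j = -3*j**2)
T(n) = 361 - n (T(n) = (61 - n) - (-3)*10**2 = (61 - n) - (-3)*100 = (61 - n) - 1*(-300) = (61 - n) + 300 = 361 - n)
s(-65) + T(83) = 0 + (361 - 1*83) = 0 + (361 - 83) = 0 + 278 = 278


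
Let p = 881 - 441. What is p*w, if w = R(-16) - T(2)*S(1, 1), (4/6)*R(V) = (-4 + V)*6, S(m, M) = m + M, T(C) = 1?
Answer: -80080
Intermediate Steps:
S(m, M) = M + m
R(V) = -36 + 9*V (R(V) = 3*((-4 + V)*6)/2 = 3*(-24 + 6*V)/2 = -36 + 9*V)
p = 440
w = -182 (w = (-36 + 9*(-16)) - (1 + 1) = (-36 - 144) - 2 = -180 - 1*2 = -180 - 2 = -182)
p*w = 440*(-182) = -80080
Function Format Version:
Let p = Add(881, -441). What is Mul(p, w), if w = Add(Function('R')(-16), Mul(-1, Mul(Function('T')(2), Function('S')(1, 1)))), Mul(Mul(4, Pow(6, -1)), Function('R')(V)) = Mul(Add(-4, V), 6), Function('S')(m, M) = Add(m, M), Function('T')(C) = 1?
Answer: -80080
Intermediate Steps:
Function('S')(m, M) = Add(M, m)
Function('R')(V) = Add(-36, Mul(9, V)) (Function('R')(V) = Mul(Rational(3, 2), Mul(Add(-4, V), 6)) = Mul(Rational(3, 2), Add(-24, Mul(6, V))) = Add(-36, Mul(9, V)))
p = 440
w = -182 (w = Add(Add(-36, Mul(9, -16)), Mul(-1, Mul(1, Add(1, 1)))) = Add(Add(-36, -144), Mul(-1, Mul(1, 2))) = Add(-180, Mul(-1, 2)) = Add(-180, -2) = -182)
Mul(p, w) = Mul(440, -182) = -80080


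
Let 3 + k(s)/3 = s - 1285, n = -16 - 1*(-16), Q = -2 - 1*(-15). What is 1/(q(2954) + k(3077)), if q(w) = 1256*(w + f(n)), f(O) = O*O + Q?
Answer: 1/3731919 ≈ 2.6796e-7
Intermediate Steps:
Q = 13 (Q = -2 + 15 = 13)
n = 0 (n = -16 + 16 = 0)
f(O) = 13 + O**2 (f(O) = O*O + 13 = O**2 + 13 = 13 + O**2)
k(s) = -3864 + 3*s (k(s) = -9 + 3*(s - 1285) = -9 + 3*(-1285 + s) = -9 + (-3855 + 3*s) = -3864 + 3*s)
q(w) = 16328 + 1256*w (q(w) = 1256*(w + (13 + 0**2)) = 1256*(w + (13 + 0)) = 1256*(w + 13) = 1256*(13 + w) = 16328 + 1256*w)
1/(q(2954) + k(3077)) = 1/((16328 + 1256*2954) + (-3864 + 3*3077)) = 1/((16328 + 3710224) + (-3864 + 9231)) = 1/(3726552 + 5367) = 1/3731919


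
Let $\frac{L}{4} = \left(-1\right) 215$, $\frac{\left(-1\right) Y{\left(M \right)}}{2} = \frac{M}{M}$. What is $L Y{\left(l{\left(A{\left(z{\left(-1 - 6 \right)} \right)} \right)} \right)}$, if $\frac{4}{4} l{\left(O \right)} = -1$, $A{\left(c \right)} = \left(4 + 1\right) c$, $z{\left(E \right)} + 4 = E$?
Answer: $1720$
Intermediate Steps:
$z{\left(E \right)} = -4 + E$
$A{\left(c \right)} = 5 c$
$l{\left(O \right)} = -1$
$Y{\left(M \right)} = -2$ ($Y{\left(M \right)} = - 2 \frac{M}{M} = \left(-2\right) 1 = -2$)
$L = -860$ ($L = 4 \left(\left(-1\right) 215\right) = 4 \left(-215\right) = -860$)
$L Y{\left(l{\left(A{\left(z{\left(-1 - 6 \right)} \right)} \right)} \right)} = \left(-860\right) \left(-2\right) = 1720$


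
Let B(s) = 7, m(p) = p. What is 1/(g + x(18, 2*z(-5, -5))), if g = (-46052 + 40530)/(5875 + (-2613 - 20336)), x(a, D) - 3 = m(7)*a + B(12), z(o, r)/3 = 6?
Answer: 8537/1163793 ≈ 0.0073355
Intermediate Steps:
z(o, r) = 18 (z(o, r) = 3*6 = 18)
x(a, D) = 10 + 7*a (x(a, D) = 3 + (7*a + 7) = 3 + (7 + 7*a) = 10 + 7*a)
g = 2761/8537 (g = -5522/(5875 - 22949) = -5522/(-17074) = -5522*(-1/17074) = 2761/8537 ≈ 0.32342)
1/(g + x(18, 2*z(-5, -5))) = 1/(2761/8537 + (10 + 7*18)) = 1/(2761/8537 + (10 + 126)) = 1/(2761/8537 + 136) = 1/(1163793/8537) = 8537/1163793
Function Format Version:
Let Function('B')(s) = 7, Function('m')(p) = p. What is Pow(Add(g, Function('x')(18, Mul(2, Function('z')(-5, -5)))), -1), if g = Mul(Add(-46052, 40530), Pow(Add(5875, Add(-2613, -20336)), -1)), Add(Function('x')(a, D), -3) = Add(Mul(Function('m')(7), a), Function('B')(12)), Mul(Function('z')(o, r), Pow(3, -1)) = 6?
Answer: Rational(8537, 1163793) ≈ 0.0073355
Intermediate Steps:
Function('z')(o, r) = 18 (Function('z')(o, r) = Mul(3, 6) = 18)
Function('x')(a, D) = Add(10, Mul(7, a)) (Function('x')(a, D) = Add(3, Add(Mul(7, a), 7)) = Add(3, Add(7, Mul(7, a))) = Add(10, Mul(7, a)))
g = Rational(2761, 8537) (g = Mul(-5522, Pow(Add(5875, -22949), -1)) = Mul(-5522, Pow(-17074, -1)) = Mul(-5522, Rational(-1, 17074)) = Rational(2761, 8537) ≈ 0.32342)
Pow(Add(g, Function('x')(18, Mul(2, Function('z')(-5, -5)))), -1) = Pow(Add(Rational(2761, 8537), Add(10, Mul(7, 18))), -1) = Pow(Add(Rational(2761, 8537), Add(10, 126)), -1) = Pow(Add(Rational(2761, 8537), 136), -1) = Pow(Rational(1163793, 8537), -1) = Rational(8537, 1163793)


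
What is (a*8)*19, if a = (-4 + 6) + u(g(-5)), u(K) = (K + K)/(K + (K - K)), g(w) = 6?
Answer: 608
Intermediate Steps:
u(K) = 2 (u(K) = (2*K)/(K + 0) = (2*K)/K = 2)
a = 4 (a = (-4 + 6) + 2 = 2 + 2 = 4)
(a*8)*19 = (4*8)*19 = 32*19 = 608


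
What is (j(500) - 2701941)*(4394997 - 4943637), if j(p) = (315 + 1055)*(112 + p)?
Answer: 1022391188640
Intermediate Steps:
j(p) = 153440 + 1370*p (j(p) = 1370*(112 + p) = 153440 + 1370*p)
(j(500) - 2701941)*(4394997 - 4943637) = ((153440 + 1370*500) - 2701941)*(4394997 - 4943637) = ((153440 + 685000) - 2701941)*(-548640) = (838440 - 2701941)*(-548640) = -1863501*(-548640) = 1022391188640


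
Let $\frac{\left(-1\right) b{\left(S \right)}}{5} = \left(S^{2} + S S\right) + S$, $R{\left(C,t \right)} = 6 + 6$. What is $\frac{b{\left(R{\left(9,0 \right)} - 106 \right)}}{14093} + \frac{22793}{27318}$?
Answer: $- \frac{122338663}{22646622} \approx -5.4021$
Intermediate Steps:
$R{\left(C,t \right)} = 12$
$b{\left(S \right)} = - 10 S^{2} - 5 S$ ($b{\left(S \right)} = - 5 \left(\left(S^{2} + S S\right) + S\right) = - 5 \left(\left(S^{2} + S^{2}\right) + S\right) = - 5 \left(2 S^{2} + S\right) = - 5 \left(S + 2 S^{2}\right) = - 10 S^{2} - 5 S$)
$\frac{b{\left(R{\left(9,0 \right)} - 106 \right)}}{14093} + \frac{22793}{27318} = \frac{\left(-5\right) \left(12 - 106\right) \left(1 + 2 \left(12 - 106\right)\right)}{14093} + \frac{22793}{27318} = \left(-5\right) \left(-94\right) \left(1 + 2 \left(-94\right)\right) \frac{1}{14093} + 22793 \cdot \frac{1}{27318} = \left(-5\right) \left(-94\right) \left(1 - 188\right) \frac{1}{14093} + \frac{22793}{27318} = \left(-5\right) \left(-94\right) \left(-187\right) \frac{1}{14093} + \frac{22793}{27318} = \left(-87890\right) \frac{1}{14093} + \frac{22793}{27318} = - \frac{5170}{829} + \frac{22793}{27318} = - \frac{122338663}{22646622}$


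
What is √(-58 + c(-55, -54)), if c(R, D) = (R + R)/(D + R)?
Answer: 2*I*√169277/109 ≈ 7.5492*I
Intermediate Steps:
c(R, D) = 2*R/(D + R) (c(R, D) = (2*R)/(D + R) = 2*R/(D + R))
√(-58 + c(-55, -54)) = √(-58 + 2*(-55)/(-54 - 55)) = √(-58 + 2*(-55)/(-109)) = √(-58 + 2*(-55)*(-1/109)) = √(-58 + 110/109) = √(-6212/109) = 2*I*√169277/109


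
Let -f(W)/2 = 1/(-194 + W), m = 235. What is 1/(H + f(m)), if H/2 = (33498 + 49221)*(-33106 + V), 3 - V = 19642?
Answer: -41/357767119712 ≈ -1.1460e-10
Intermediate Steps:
V = -19639 (V = 3 - 1*19642 = 3 - 19642 = -19639)
H = -8726027310 (H = 2*((33498 + 49221)*(-33106 - 19639)) = 2*(82719*(-52745)) = 2*(-4363013655) = -8726027310)
f(W) = -2/(-194 + W)
1/(H + f(m)) = 1/(-8726027310 - 2/(-194 + 235)) = 1/(-8726027310 - 2/41) = 1/(-357767119712/41) = -41/357767119712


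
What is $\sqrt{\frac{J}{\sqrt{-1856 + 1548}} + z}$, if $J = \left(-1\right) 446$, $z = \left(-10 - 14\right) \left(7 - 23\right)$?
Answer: $\frac{\sqrt{2276736 + 17171 i \sqrt{77}}}{77} \approx 19.607 + 0.64808 i$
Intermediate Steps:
$z = 384$ ($z = \left(-24\right) \left(-16\right) = 384$)
$J = -446$
$\sqrt{\frac{J}{\sqrt{-1856 + 1548}} + z} = \sqrt{- \frac{446}{\sqrt{-1856 + 1548}} + 384} = \sqrt{- \frac{446}{\sqrt{-308}} + 384} = \sqrt{- \frac{446}{2 i \sqrt{77}} + 384} = \sqrt{- 446 \left(- \frac{i \sqrt{77}}{154}\right) + 384} = \sqrt{\frac{223 i \sqrt{77}}{77} + 384} = \sqrt{384 + \frac{223 i \sqrt{77}}{77}}$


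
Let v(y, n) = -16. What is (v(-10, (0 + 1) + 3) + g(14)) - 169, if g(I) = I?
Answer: -171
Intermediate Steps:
(v(-10, (0 + 1) + 3) + g(14)) - 169 = (-16 + 14) - 169 = -2 - 169 = -171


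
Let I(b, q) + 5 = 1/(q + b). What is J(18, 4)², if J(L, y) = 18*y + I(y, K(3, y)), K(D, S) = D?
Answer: 220900/49 ≈ 4508.2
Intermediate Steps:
I(b, q) = -5 + 1/(b + q) (I(b, q) = -5 + 1/(q + b) = -5 + 1/(b + q))
J(L, y) = 18*y + (-14 - 5*y)/(3 + y) (J(L, y) = 18*y + (1 - 5*y - 5*3)/(y + 3) = 18*y + (1 - 5*y - 15)/(3 + y) = 18*y + (-14 - 5*y)/(3 + y))
J(18, 4)² = ((-14 + 18*4² + 49*4)/(3 + 4))² = ((-14 + 18*16 + 196)/7)² = ((-14 + 288 + 196)/7)² = ((⅐)*470)² = (470/7)² = 220900/49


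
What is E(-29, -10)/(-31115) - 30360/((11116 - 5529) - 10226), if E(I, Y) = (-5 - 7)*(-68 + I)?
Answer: 939251604/144342485 ≈ 6.5071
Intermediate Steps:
E(I, Y) = 816 - 12*I (E(I, Y) = -12*(-68 + I) = 816 - 12*I)
E(-29, -10)/(-31115) - 30360/((11116 - 5529) - 10226) = (816 - 12*(-29))/(-31115) - 30360/((11116 - 5529) - 10226) = (816 + 348)*(-1/31115) - 30360/(5587 - 10226) = 1164*(-1/31115) - 30360/(-4639) = -1164/31115 - 30360*(-1/4639) = -1164/31115 + 30360/4639 = 939251604/144342485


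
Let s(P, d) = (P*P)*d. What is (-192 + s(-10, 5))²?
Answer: 94864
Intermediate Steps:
s(P, d) = d*P² (s(P, d) = P²*d = d*P²)
(-192 + s(-10, 5))² = (-192 + 5*(-10)²)² = (-192 + 5*100)² = (-192 + 500)² = 308² = 94864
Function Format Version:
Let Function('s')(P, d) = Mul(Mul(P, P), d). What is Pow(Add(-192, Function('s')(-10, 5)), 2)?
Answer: 94864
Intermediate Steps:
Function('s')(P, d) = Mul(d, Pow(P, 2)) (Function('s')(P, d) = Mul(Pow(P, 2), d) = Mul(d, Pow(P, 2)))
Pow(Add(-192, Function('s')(-10, 5)), 2) = Pow(Add(-192, Mul(5, Pow(-10, 2))), 2) = Pow(Add(-192, Mul(5, 100)), 2) = Pow(Add(-192, 500), 2) = Pow(308, 2) = 94864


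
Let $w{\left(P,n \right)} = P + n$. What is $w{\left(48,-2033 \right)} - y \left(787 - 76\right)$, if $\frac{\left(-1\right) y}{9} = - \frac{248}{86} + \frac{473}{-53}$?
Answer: $- \frac{176727304}{2279} \approx -77546.0$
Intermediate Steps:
$y = \frac{242199}{2279}$ ($y = - 9 \left(- \frac{248}{86} + \frac{473}{-53}\right) = - 9 \left(\left(-248\right) \frac{1}{86} + 473 \left(- \frac{1}{53}\right)\right) = - 9 \left(- \frac{124}{43} - \frac{473}{53}\right) = \left(-9\right) \left(- \frac{26911}{2279}\right) = \frac{242199}{2279} \approx 106.27$)
$w{\left(48,-2033 \right)} - y \left(787 - 76\right) = \left(48 - 2033\right) - \frac{242199 \left(787 - 76\right)}{2279} = -1985 - \frac{242199}{2279} \cdot 711 = -1985 - \frac{172203489}{2279} = - \frac{176727304}{2279}$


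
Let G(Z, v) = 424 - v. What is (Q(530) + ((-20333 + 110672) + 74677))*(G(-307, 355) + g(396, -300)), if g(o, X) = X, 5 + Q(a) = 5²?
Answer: -38123316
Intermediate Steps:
Q(a) = 20 (Q(a) = -5 + 5² = -5 + 25 = 20)
(Q(530) + ((-20333 + 110672) + 74677))*(G(-307, 355) + g(396, -300)) = (20 + ((-20333 + 110672) + 74677))*((424 - 1*355) - 300) = (20 + (90339 + 74677))*((424 - 355) - 300) = (20 + 165016)*(69 - 300) = 165036*(-231) = -38123316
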